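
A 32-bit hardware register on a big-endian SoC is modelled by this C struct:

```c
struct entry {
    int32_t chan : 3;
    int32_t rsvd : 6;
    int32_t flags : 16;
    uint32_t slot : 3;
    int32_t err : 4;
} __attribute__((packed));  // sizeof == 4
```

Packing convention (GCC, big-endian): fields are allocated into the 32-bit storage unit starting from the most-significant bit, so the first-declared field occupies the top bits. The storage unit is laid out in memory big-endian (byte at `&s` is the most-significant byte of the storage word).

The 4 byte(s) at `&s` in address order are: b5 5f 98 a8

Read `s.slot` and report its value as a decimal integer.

[0]=0xb5 [1]=0x5f [2]=0x98 [3]=0xa8 (big-endian) → word 0xb55f98a8
chan:3 @ bit 29 → (0xb55f98a8>>29)&0x7 = 0x5
rsvd:6 @ bit 23 → (0xb55f98a8>>23)&0x3f = 0x2a
flags:16 @ bit 7 → (0xb55f98a8>>7)&0xffff = 0xbf31
slot:3 @ bit 4 → (0xb55f98a8>>4)&0x7 = 0x2  ←
err:4 @ bit 0 → (0xb55f98a8>>0)&0xf = 0x8

2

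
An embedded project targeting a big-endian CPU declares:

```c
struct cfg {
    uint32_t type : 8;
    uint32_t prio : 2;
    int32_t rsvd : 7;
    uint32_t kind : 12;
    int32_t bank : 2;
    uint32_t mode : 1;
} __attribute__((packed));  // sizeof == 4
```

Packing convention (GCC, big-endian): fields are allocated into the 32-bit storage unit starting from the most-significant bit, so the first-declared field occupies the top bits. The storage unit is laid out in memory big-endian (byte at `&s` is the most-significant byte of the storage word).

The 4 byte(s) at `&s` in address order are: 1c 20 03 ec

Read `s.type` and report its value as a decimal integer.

[0]=0x1c [1]=0x20 [2]=0x03 [3]=0xec (big-endian) → word 0x1c2003ec
type [24+:8] = (word>>24) & 0xff = 28  ←
prio [22+:2] = (word>>22) & 0x3 = 0
rsvd [15+:7] = (word>>15) & 0x7f = 64
kind [3+:12] = (word>>3) & 0xfff = 125
bank [1+:2] = (word>>1) & 0x3 = 2
mode [0+:1] = (word>>0) & 0x1 = 0

28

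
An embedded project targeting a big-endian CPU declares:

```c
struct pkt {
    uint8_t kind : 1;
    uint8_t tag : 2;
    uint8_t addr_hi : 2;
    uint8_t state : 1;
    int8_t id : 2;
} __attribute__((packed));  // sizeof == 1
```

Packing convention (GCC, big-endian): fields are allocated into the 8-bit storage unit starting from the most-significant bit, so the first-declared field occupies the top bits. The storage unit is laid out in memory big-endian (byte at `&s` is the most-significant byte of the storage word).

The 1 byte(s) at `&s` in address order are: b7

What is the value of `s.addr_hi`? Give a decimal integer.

[0]=0xb7 (big-endian) → word 0xb7
kind [7+:1] = (word>>7) & 0x1 = 1
tag [5+:2] = (word>>5) & 0x3 = 1
addr_hi [3+:2] = (word>>3) & 0x3 = 2  ←
state [2+:1] = (word>>2) & 0x1 = 1
id [0+:2] = (word>>0) & 0x3 = 3

2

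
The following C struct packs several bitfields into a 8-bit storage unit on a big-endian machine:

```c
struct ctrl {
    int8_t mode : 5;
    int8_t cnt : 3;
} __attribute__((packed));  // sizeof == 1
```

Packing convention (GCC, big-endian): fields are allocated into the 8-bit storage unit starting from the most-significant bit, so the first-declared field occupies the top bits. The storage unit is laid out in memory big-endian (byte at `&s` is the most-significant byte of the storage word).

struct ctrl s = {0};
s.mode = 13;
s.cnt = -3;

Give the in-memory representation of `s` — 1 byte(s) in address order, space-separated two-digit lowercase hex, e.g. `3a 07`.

6d

mode:5 = 13 → 0xd << 3 → word 0x68
cnt:3 = -3 → 0x5 << 0 → word 0x6d
word = 0x6d → big-endian bytes:
  [0]=0x6d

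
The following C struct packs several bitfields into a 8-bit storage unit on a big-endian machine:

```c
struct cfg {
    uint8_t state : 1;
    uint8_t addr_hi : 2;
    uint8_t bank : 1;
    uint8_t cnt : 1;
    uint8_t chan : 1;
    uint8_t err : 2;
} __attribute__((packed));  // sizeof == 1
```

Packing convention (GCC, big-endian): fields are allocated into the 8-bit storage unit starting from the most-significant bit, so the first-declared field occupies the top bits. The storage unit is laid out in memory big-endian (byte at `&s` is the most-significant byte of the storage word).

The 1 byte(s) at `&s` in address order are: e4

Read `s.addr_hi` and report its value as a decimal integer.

[0]=0xe4 (big-endian) → word 0xe4
state [7+:1] = (word>>7) & 0x1 = 1
addr_hi [5+:2] = (word>>5) & 0x3 = 3  ←
bank [4+:1] = (word>>4) & 0x1 = 0
cnt [3+:1] = (word>>3) & 0x1 = 0
chan [2+:1] = (word>>2) & 0x1 = 1
err [0+:2] = (word>>0) & 0x3 = 0

3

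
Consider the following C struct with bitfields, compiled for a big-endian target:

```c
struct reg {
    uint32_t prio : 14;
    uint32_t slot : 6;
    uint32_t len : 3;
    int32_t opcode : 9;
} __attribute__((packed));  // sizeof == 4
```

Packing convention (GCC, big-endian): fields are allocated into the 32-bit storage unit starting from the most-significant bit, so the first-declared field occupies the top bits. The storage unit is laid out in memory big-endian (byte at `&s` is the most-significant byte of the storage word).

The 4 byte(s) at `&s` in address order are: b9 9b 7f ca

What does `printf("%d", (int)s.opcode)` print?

-54

[0]=0xb9 [1]=0x9b [2]=0x7f [3]=0xca (big-endian) → word 0xb99b7fca
prio [18+:14] = (word>>18) & 0x3fff = 11878
slot [12+:6] = (word>>12) & 0x3f = 55
len [9+:3] = (word>>9) & 0x7 = 7
opcode [0+:9] = (word>>0) & 0x1ff = 458  ←
opcode signed 9b, MSB=1: 458 - 512 = -54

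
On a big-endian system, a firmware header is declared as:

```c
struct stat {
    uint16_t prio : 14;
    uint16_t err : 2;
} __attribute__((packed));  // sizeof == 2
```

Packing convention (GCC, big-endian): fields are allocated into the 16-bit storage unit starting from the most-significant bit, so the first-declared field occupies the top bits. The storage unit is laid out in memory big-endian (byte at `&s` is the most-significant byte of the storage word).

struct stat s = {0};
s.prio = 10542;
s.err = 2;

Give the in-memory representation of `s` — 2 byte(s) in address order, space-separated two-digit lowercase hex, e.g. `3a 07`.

a4 ba

[2+:14] prio=10542 & 0x3fff = 0x292e; word=0xa4b8
[0+:2] err=2 & 0x3 = 0x2; word=0xa4ba
word = 0xa4ba → big-endian bytes:
  [0]=0xa4  [1]=0xba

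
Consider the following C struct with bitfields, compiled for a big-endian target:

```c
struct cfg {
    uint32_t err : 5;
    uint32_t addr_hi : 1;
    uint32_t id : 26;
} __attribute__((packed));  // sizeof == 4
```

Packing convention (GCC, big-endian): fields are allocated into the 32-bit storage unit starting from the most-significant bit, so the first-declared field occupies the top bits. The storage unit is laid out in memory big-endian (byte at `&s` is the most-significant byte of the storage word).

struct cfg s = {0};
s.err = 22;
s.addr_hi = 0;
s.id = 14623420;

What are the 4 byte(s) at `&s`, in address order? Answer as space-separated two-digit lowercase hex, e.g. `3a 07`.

b0 df 22 bc

[27+:5] err=22 & 0x1f = 0x16; word=0xb0000000
[26+:1] addr_hi=0 & 0x1 = 0x0; word=0xb0000000
[0+:26] id=14623420 & 0x3ffffff = 0xdf22bc; word=0xb0df22bc
word = 0xb0df22bc → big-endian bytes:
  [0]=0xb0  [1]=0xdf  [2]=0x22  [3]=0xbc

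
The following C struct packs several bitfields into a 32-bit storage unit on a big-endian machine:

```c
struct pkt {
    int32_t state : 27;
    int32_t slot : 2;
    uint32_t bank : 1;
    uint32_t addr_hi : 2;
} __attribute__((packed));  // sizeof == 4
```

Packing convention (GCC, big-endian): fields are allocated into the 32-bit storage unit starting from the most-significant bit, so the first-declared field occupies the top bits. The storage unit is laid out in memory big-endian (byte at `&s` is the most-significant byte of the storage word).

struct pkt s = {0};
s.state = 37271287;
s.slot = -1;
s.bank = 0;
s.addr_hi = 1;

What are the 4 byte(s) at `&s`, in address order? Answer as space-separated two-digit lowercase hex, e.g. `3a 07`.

state:27 = 37271287 → 0x238b6f7 << 5 → word 0x4716dee0
slot:2 = -1 → 0x3 << 3 → word 0x4716def8
bank:1 = 0 → 0x0 << 2 → word 0x4716def8
addr_hi:2 = 1 → 0x1 << 0 → word 0x4716def9
word = 0x4716def9 → big-endian bytes:
  [0]=0x47  [1]=0x16  [2]=0xde  [3]=0xf9

47 16 de f9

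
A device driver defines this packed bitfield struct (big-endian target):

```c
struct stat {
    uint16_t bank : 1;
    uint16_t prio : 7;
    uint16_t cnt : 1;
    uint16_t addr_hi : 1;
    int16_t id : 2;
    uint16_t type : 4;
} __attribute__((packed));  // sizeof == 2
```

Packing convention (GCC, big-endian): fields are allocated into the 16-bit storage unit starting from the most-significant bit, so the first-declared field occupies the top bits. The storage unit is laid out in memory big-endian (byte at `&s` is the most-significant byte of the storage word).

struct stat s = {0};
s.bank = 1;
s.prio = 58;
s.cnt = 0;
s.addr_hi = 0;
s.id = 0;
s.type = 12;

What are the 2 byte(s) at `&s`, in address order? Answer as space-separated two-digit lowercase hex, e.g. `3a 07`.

bank:1 = 1 → 0x1 << 15 → word 0x8000
prio:7 = 58 → 0x3a << 8 → word 0xba00
cnt:1 = 0 → 0x0 << 7 → word 0xba00
addr_hi:1 = 0 → 0x0 << 6 → word 0xba00
id:2 = 0 → 0x0 << 4 → word 0xba00
type:4 = 12 → 0xc << 0 → word 0xba0c
word = 0xba0c → big-endian bytes:
  [0]=0xba  [1]=0x0c

ba 0c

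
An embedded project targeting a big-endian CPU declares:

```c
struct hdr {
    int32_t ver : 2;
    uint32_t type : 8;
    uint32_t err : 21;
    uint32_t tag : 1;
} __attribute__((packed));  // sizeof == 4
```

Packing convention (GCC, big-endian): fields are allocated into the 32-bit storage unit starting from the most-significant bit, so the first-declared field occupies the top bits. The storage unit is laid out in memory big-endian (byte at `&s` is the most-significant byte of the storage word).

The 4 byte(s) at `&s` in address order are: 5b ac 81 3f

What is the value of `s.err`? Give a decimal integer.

1458335

[0]=0x5b [1]=0xac [2]=0x81 [3]=0x3f (big-endian) → word 0x5bac813f
ver [30+:2] = (word>>30) & 0x3 = 1
type [22+:8] = (word>>22) & 0xff = 110
err [1+:21] = (word>>1) & 0x1fffff = 1458335  ←
tag [0+:1] = (word>>0) & 0x1 = 1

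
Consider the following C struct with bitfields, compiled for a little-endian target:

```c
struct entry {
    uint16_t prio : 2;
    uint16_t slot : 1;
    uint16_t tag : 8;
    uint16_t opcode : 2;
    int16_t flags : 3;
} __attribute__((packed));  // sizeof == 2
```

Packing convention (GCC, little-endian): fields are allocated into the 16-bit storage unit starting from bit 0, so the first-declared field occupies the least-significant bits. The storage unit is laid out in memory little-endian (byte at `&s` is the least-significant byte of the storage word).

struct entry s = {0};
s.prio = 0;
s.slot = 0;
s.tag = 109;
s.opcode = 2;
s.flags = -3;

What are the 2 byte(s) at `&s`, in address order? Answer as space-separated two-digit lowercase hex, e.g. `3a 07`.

prio:2 = 0 → 0x0 << 0 → word 0x0000
slot:1 = 0 → 0x0 << 2 → word 0x0000
tag:8 = 109 → 0x6d << 3 → word 0x0368
opcode:2 = 2 → 0x2 << 11 → word 0x1368
flags:3 = -3 → 0x5 << 13 → word 0xb368
word = 0xb368 → little-endian bytes:
  [0]=0x68  [1]=0xb3

68 b3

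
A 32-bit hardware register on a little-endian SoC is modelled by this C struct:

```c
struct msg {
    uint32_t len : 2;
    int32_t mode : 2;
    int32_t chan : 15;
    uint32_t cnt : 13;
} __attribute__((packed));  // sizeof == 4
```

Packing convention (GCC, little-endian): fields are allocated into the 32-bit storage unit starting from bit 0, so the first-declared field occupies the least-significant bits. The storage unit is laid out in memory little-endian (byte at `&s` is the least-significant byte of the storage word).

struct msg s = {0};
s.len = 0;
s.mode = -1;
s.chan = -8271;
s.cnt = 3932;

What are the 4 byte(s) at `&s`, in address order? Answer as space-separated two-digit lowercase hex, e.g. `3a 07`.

1c fb e5 7a

len (2b) val=0 bits=0x0 at bit 0: 0x00000000
mode (2b) val=-1 bits=0x3 at bit 2: 0x0000000c
chan (15b) val=-8271 bits=0x5fb1 at bit 4: 0x0005fb1c
cnt (13b) val=3932 bits=0xf5c at bit 19: 0x7ae5fb1c
word = 0x7ae5fb1c → little-endian bytes:
  [0]=0x1c  [1]=0xfb  [2]=0xe5  [3]=0x7a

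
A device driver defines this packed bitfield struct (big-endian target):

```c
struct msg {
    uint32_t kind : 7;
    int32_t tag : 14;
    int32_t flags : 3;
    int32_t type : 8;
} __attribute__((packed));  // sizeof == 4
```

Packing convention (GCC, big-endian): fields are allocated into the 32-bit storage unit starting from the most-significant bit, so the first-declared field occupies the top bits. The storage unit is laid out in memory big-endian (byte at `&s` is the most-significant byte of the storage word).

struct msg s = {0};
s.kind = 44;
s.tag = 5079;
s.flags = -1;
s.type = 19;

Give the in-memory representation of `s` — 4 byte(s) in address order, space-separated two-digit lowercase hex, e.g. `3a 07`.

58 9e bf 13

[25+:7] kind=44 & 0x7f = 0x2c; word=0x58000000
[11+:14] tag=5079 & 0x3fff = 0x13d7; word=0x589eb800
[8+:3] flags=-1 & 0x7 = 0x7; word=0x589ebf00
[0+:8] type=19 & 0xff = 0x13; word=0x589ebf13
word = 0x589ebf13 → big-endian bytes:
  [0]=0x58  [1]=0x9e  [2]=0xbf  [3]=0x13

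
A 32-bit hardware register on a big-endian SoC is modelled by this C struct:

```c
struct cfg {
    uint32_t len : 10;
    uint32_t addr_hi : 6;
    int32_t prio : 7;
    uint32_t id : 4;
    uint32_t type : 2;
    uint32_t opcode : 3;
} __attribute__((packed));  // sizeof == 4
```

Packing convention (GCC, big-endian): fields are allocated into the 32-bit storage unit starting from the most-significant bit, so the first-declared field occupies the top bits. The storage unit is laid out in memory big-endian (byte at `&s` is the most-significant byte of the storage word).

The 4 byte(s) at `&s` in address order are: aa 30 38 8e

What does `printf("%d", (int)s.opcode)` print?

6

[0]=0xaa [1]=0x30 [2]=0x38 [3]=0x8e (big-endian) → word 0xaa30388e
len [22+:10] = (word>>22) & 0x3ff = 680
addr_hi [16+:6] = (word>>16) & 0x3f = 48
prio [9+:7] = (word>>9) & 0x7f = 28
id [5+:4] = (word>>5) & 0xf = 4
type [3+:2] = (word>>3) & 0x3 = 1
opcode [0+:3] = (word>>0) & 0x7 = 6  ←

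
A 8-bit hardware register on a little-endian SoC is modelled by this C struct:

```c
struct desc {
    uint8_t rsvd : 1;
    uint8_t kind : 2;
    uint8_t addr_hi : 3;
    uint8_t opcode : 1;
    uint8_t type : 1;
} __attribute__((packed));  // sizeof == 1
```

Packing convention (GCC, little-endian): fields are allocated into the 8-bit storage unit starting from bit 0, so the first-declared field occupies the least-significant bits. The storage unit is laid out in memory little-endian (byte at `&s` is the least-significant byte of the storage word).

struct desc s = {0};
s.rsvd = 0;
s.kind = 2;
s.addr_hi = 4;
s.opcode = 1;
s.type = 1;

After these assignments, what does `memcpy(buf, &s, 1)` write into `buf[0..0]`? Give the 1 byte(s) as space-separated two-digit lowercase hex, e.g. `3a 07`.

[0+:1] rsvd=0 & 0x1 = 0x0; word=0x00
[1+:2] kind=2 & 0x3 = 0x2; word=0x04
[3+:3] addr_hi=4 & 0x7 = 0x4; word=0x24
[6+:1] opcode=1 & 0x1 = 0x1; word=0x64
[7+:1] type=1 & 0x1 = 0x1; word=0xe4
word = 0xe4 → little-endian bytes:
  [0]=0xe4

e4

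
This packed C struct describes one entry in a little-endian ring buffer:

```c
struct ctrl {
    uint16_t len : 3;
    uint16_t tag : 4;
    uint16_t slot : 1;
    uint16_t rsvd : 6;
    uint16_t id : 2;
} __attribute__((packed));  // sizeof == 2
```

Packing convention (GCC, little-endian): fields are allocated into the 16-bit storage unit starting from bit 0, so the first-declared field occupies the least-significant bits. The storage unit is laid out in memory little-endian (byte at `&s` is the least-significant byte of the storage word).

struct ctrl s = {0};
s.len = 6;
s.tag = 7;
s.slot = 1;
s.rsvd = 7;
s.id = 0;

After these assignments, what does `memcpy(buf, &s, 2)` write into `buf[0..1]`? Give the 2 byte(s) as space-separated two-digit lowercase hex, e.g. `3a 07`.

be 07

len (3b) val=6 bits=0x6 at bit 0: 0x0006
tag (4b) val=7 bits=0x7 at bit 3: 0x003e
slot (1b) val=1 bits=0x1 at bit 7: 0x00be
rsvd (6b) val=7 bits=0x7 at bit 8: 0x07be
id (2b) val=0 bits=0x0 at bit 14: 0x07be
word = 0x07be → little-endian bytes:
  [0]=0xbe  [1]=0x07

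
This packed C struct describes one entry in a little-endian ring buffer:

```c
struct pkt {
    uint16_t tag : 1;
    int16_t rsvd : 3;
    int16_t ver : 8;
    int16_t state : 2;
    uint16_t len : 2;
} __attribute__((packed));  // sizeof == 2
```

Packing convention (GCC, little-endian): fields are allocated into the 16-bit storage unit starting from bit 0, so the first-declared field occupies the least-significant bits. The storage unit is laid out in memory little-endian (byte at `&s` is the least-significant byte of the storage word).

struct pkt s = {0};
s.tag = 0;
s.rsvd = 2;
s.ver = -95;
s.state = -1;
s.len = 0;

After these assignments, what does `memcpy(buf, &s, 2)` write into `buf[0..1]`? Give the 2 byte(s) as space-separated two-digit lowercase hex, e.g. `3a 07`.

tag (1b) val=0 bits=0x0 at bit 0: 0x0000
rsvd (3b) val=2 bits=0x2 at bit 1: 0x0004
ver (8b) val=-95 bits=0xa1 at bit 4: 0x0a14
state (2b) val=-1 bits=0x3 at bit 12: 0x3a14
len (2b) val=0 bits=0x0 at bit 14: 0x3a14
word = 0x3a14 → little-endian bytes:
  [0]=0x14  [1]=0x3a

14 3a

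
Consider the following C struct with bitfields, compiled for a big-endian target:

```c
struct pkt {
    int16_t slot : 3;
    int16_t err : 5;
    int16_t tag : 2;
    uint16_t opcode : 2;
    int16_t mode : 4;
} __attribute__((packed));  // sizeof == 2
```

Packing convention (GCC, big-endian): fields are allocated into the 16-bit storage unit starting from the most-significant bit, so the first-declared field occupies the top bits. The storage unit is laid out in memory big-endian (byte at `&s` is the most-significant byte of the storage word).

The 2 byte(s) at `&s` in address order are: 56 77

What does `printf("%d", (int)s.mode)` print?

7

[0]=0x56 [1]=0x77 (big-endian) → word 0x5677
slot:3 @ bit 13 → (0x5677>>13)&0x7 = 0x2
err:5 @ bit 8 → (0x5677>>8)&0x1f = 0x16
tag:2 @ bit 6 → (0x5677>>6)&0x3 = 0x1
opcode:2 @ bit 4 → (0x5677>>4)&0x3 = 0x3
mode:4 @ bit 0 → (0x5677>>0)&0xf = 0x7  ←
mode signed 4b, MSB=0: value = 7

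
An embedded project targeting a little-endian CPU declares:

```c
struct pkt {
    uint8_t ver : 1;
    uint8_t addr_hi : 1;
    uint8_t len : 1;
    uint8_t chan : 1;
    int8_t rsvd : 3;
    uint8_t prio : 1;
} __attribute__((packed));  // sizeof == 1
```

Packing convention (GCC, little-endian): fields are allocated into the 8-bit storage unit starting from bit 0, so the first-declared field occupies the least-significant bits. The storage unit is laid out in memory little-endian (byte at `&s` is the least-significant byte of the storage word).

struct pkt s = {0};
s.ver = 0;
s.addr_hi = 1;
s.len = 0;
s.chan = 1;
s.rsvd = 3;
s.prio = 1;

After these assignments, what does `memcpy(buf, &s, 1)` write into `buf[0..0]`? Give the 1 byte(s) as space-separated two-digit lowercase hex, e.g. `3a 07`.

ba

ver (1b) val=0 bits=0x0 at bit 0: 0x00
addr_hi (1b) val=1 bits=0x1 at bit 1: 0x02
len (1b) val=0 bits=0x0 at bit 2: 0x02
chan (1b) val=1 bits=0x1 at bit 3: 0x0a
rsvd (3b) val=3 bits=0x3 at bit 4: 0x3a
prio (1b) val=1 bits=0x1 at bit 7: 0xba
word = 0xba → little-endian bytes:
  [0]=0xba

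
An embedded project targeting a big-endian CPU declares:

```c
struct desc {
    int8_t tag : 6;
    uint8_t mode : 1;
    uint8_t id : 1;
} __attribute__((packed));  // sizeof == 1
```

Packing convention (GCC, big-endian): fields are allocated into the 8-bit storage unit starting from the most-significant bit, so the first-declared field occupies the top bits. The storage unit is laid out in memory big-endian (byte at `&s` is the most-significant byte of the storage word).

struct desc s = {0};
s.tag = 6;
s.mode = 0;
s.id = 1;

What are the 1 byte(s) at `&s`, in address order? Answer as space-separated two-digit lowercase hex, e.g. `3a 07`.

[2+:6] tag=6 & 0x3f = 0x6; word=0x18
[1+:1] mode=0 & 0x1 = 0x0; word=0x18
[0+:1] id=1 & 0x1 = 0x1; word=0x19
word = 0x19 → big-endian bytes:
  [0]=0x19

19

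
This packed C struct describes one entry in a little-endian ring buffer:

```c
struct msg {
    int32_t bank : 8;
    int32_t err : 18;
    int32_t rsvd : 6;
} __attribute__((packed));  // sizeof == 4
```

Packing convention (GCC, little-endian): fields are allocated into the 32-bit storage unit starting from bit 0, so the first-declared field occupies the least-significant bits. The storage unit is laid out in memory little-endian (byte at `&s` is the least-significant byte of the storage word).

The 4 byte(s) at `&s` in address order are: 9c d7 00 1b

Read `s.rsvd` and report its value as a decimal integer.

6

[0]=0x9c [1]=0xd7 [2]=0x00 [3]=0x1b (little-endian) → word 0x1b00d79c
bank:8 @ bit 0 → (0x1b00d79c>>0)&0xff = 0x9c
err:18 @ bit 8 → (0x1b00d79c>>8)&0x3ffff = 0x300d7
rsvd:6 @ bit 26 → (0x1b00d79c>>26)&0x3f = 0x6  ←
rsvd signed 6b, MSB=0: value = 6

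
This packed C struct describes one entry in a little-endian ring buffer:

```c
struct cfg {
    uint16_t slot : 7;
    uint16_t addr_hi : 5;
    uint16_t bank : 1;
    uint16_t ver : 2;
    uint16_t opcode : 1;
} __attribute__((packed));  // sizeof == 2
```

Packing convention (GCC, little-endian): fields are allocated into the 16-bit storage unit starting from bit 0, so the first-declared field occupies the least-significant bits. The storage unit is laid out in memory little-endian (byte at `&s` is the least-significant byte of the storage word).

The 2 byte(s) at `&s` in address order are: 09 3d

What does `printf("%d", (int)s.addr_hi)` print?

[0]=0x09 [1]=0x3d (little-endian) → word 0x3d09
slot:7 @ bit 0 → (0x3d09>>0)&0x7f = 0x9
addr_hi:5 @ bit 7 → (0x3d09>>7)&0x1f = 0x1a  ←
bank:1 @ bit 12 → (0x3d09>>12)&0x1 = 0x1
ver:2 @ bit 13 → (0x3d09>>13)&0x3 = 0x1
opcode:1 @ bit 15 → (0x3d09>>15)&0x1 = 0x0

26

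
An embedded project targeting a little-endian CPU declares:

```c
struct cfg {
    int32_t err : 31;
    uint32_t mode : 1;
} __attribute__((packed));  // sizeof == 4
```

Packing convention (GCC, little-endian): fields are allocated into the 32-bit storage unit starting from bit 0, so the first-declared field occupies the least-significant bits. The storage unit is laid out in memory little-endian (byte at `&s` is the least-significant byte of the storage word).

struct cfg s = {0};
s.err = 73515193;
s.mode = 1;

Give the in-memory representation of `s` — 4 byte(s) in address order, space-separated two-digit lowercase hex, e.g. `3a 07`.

err:31 = 73515193 → 0x461c0b9 << 0 → word 0x0461c0b9
mode:1 = 1 → 0x1 << 31 → word 0x8461c0b9
word = 0x8461c0b9 → little-endian bytes:
  [0]=0xb9  [1]=0xc0  [2]=0x61  [3]=0x84

b9 c0 61 84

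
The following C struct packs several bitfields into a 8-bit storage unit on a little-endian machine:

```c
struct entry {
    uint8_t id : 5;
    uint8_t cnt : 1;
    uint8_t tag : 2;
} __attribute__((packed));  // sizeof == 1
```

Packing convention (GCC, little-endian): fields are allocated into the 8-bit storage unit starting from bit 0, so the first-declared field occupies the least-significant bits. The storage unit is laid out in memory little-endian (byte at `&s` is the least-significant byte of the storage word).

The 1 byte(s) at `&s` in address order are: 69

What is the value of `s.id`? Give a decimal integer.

[0]=0x69 (little-endian) → word 0x69
id [0+:5] = (word>>0) & 0x1f = 9  ←
cnt [5+:1] = (word>>5) & 0x1 = 1
tag [6+:2] = (word>>6) & 0x3 = 1

9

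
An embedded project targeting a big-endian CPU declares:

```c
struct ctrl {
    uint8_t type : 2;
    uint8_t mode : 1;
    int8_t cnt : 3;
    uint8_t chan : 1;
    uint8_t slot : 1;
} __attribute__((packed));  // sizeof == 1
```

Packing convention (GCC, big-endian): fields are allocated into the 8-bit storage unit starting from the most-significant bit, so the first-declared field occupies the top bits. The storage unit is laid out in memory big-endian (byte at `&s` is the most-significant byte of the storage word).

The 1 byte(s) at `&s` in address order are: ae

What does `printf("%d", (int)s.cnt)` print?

[0]=0xae (big-endian) → word 0xae
type:2 @ bit 6 → (0xae>>6)&0x3 = 0x2
mode:1 @ bit 5 → (0xae>>5)&0x1 = 0x1
cnt:3 @ bit 2 → (0xae>>2)&0x7 = 0x3  ←
chan:1 @ bit 1 → (0xae>>1)&0x1 = 0x1
slot:1 @ bit 0 → (0xae>>0)&0x1 = 0x0
cnt signed 3b, MSB=0: value = 3

3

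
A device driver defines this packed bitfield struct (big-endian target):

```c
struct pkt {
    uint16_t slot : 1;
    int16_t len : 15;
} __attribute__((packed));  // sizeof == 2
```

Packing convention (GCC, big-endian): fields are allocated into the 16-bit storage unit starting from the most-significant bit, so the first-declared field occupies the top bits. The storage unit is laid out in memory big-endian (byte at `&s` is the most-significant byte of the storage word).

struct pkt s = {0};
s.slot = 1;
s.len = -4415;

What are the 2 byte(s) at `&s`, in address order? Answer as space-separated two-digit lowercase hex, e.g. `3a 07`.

ee c1

[15+:1] slot=1 & 0x1 = 0x1; word=0x8000
[0+:15] len=-4415 & 0x7fff = 0x6ec1; word=0xeec1
word = 0xeec1 → big-endian bytes:
  [0]=0xee  [1]=0xc1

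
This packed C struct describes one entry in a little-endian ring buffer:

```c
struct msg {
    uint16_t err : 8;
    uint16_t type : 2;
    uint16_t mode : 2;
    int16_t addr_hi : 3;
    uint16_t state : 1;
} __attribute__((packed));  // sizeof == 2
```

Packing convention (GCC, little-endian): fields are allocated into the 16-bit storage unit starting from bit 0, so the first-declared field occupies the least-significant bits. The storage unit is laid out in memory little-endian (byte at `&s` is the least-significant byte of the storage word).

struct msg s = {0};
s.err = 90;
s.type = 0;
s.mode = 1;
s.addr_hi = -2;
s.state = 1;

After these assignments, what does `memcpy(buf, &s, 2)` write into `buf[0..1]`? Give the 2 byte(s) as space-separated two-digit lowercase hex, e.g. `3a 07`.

5a e4

err (8b) val=90 bits=0x5a at bit 0: 0x005a
type (2b) val=0 bits=0x0 at bit 8: 0x005a
mode (2b) val=1 bits=0x1 at bit 10: 0x045a
addr_hi (3b) val=-2 bits=0x6 at bit 12: 0x645a
state (1b) val=1 bits=0x1 at bit 15: 0xe45a
word = 0xe45a → little-endian bytes:
  [0]=0x5a  [1]=0xe4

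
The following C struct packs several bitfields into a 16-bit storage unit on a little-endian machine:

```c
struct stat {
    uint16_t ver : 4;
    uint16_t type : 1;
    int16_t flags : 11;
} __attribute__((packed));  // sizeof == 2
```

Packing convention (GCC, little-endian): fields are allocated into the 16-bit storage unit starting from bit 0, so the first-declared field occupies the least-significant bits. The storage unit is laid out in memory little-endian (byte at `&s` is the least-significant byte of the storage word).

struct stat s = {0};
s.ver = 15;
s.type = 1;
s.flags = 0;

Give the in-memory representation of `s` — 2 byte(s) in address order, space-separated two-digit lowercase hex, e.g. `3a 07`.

ver (4b) val=15 bits=0xf at bit 0: 0x000f
type (1b) val=1 bits=0x1 at bit 4: 0x001f
flags (11b) val=0 bits=0x0 at bit 5: 0x001f
word = 0x001f → little-endian bytes:
  [0]=0x1f  [1]=0x00

1f 00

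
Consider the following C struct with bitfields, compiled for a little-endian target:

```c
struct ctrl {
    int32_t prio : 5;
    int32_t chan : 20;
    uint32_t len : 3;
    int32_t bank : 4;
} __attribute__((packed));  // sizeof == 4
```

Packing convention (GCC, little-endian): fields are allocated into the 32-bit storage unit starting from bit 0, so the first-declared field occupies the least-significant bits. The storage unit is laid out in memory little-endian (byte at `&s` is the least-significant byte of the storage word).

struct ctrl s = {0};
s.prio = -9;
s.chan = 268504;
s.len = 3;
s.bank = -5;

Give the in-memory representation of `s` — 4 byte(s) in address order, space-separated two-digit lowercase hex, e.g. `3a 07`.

17 1b 83 b6

prio:5 = -9 → 0x17 << 0 → word 0x00000017
chan:20 = 268504 → 0x418d8 << 5 → word 0x00831b17
len:3 = 3 → 0x3 << 25 → word 0x06831b17
bank:4 = -5 → 0xb << 28 → word 0xb6831b17
word = 0xb6831b17 → little-endian bytes:
  [0]=0x17  [1]=0x1b  [2]=0x83  [3]=0xb6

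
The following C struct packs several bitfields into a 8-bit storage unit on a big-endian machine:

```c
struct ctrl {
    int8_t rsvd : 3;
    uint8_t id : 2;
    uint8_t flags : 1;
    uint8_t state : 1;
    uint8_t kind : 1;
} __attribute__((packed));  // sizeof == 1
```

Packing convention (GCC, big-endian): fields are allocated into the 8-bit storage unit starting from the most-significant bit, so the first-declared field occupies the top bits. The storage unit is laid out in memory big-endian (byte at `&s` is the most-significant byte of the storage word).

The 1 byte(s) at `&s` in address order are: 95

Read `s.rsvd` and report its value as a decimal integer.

[0]=0x95 (big-endian) → word 0x95
rsvd:3 @ bit 5 → (0x95>>5)&0x7 = 0x4  ←
id:2 @ bit 3 → (0x95>>3)&0x3 = 0x2
flags:1 @ bit 2 → (0x95>>2)&0x1 = 0x1
state:1 @ bit 1 → (0x95>>1)&0x1 = 0x0
kind:1 @ bit 0 → (0x95>>0)&0x1 = 0x1
rsvd signed 3b, MSB=1: 4 - 8 = -4

-4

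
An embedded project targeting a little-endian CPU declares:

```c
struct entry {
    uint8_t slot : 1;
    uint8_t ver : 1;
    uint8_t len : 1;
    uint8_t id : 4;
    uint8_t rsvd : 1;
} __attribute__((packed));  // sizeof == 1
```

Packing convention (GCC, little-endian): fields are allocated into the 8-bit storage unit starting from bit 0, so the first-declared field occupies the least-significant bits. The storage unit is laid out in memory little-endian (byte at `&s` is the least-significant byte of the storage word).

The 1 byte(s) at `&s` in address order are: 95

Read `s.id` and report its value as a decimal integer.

[0]=0x95 (little-endian) → word 0x95
slot [0+:1] = (word>>0) & 0x1 = 1
ver [1+:1] = (word>>1) & 0x1 = 0
len [2+:1] = (word>>2) & 0x1 = 1
id [3+:4] = (word>>3) & 0xf = 2  ←
rsvd [7+:1] = (word>>7) & 0x1 = 1

2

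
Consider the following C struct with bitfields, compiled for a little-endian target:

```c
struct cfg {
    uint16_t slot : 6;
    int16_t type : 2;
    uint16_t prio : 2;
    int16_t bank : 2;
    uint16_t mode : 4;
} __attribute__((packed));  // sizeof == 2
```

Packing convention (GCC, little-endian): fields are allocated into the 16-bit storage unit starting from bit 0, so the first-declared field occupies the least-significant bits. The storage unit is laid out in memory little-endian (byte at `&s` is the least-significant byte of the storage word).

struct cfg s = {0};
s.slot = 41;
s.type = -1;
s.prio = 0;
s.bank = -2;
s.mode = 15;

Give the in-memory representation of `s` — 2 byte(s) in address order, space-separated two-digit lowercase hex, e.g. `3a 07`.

e9 f8

slot:6 = 41 → 0x29 << 0 → word 0x0029
type:2 = -1 → 0x3 << 6 → word 0x00e9
prio:2 = 0 → 0x0 << 8 → word 0x00e9
bank:2 = -2 → 0x2 << 10 → word 0x08e9
mode:4 = 15 → 0xf << 12 → word 0xf8e9
word = 0xf8e9 → little-endian bytes:
  [0]=0xe9  [1]=0xf8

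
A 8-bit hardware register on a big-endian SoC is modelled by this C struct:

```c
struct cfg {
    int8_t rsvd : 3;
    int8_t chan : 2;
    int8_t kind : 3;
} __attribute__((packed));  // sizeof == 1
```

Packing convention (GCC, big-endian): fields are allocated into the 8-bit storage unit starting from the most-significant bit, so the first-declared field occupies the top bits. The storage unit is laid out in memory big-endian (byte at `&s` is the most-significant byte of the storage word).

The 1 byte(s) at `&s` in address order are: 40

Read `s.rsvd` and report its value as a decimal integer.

2

[0]=0x40 (big-endian) → word 0x40
rsvd [5+:3] = (word>>5) & 0x7 = 2  ←
chan [3+:2] = (word>>3) & 0x3 = 0
kind [0+:3] = (word>>0) & 0x7 = 0
rsvd signed 3b, MSB=0: value = 2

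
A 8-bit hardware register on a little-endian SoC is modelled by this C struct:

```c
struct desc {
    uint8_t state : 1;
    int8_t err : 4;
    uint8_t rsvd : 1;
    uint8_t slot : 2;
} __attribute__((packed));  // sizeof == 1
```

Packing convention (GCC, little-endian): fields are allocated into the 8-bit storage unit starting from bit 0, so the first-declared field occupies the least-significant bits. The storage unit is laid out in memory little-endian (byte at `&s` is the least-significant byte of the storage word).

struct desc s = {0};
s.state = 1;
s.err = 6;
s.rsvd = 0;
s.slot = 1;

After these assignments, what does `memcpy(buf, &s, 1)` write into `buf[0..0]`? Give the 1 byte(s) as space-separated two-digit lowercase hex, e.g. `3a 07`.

4d

[0+:1] state=1 & 0x1 = 0x1; word=0x01
[1+:4] err=6 & 0xf = 0x6; word=0x0d
[5+:1] rsvd=0 & 0x1 = 0x0; word=0x0d
[6+:2] slot=1 & 0x3 = 0x1; word=0x4d
word = 0x4d → little-endian bytes:
  [0]=0x4d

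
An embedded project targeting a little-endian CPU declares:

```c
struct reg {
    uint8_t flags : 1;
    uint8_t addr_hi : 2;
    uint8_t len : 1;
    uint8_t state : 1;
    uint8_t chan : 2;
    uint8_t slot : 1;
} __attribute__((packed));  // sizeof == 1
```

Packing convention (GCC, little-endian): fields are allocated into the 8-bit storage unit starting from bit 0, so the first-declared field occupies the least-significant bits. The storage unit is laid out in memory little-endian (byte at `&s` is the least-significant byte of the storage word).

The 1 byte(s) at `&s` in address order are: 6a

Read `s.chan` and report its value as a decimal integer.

[0]=0x6a (little-endian) → word 0x6a
flags [0+:1] = (word>>0) & 0x1 = 0
addr_hi [1+:2] = (word>>1) & 0x3 = 1
len [3+:1] = (word>>3) & 0x1 = 1
state [4+:1] = (word>>4) & 0x1 = 0
chan [5+:2] = (word>>5) & 0x3 = 3  ←
slot [7+:1] = (word>>7) & 0x1 = 0

3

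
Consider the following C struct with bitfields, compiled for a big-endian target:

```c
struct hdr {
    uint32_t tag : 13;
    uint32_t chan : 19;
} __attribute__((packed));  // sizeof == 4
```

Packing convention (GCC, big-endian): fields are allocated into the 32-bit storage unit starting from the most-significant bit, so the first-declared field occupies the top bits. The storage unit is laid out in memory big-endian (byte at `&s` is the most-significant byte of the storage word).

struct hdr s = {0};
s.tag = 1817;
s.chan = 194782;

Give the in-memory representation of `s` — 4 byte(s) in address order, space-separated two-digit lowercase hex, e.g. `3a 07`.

38 ca f8 de

tag:13 = 1817 → 0x719 << 19 → word 0x38c80000
chan:19 = 194782 → 0x2f8de << 0 → word 0x38caf8de
word = 0x38caf8de → big-endian bytes:
  [0]=0x38  [1]=0xca  [2]=0xf8  [3]=0xde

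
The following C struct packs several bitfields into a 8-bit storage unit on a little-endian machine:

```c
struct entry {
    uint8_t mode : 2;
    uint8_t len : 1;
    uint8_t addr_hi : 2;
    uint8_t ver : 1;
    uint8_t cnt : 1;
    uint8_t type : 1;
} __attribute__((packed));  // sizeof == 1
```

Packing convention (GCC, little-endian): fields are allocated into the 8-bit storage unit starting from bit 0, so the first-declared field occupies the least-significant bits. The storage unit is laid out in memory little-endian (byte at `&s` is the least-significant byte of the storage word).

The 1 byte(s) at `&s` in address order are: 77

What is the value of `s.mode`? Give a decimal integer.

[0]=0x77 (little-endian) → word 0x77
mode [0+:2] = (word>>0) & 0x3 = 3  ←
len [2+:1] = (word>>2) & 0x1 = 1
addr_hi [3+:2] = (word>>3) & 0x3 = 2
ver [5+:1] = (word>>5) & 0x1 = 1
cnt [6+:1] = (word>>6) & 0x1 = 1
type [7+:1] = (word>>7) & 0x1 = 0

3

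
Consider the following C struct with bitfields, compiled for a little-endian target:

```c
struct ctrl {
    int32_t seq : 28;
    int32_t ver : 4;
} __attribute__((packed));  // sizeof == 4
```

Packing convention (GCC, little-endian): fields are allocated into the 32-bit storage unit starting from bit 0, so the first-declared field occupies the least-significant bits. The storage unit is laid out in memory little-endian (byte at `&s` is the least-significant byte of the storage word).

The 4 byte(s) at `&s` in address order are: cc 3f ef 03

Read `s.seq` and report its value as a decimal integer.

[0]=0xcc [1]=0x3f [2]=0xef [3]=0x03 (little-endian) → word 0x03ef3fcc
seq [0+:28] = (word>>0) & 0xfffffff = 66011084  ←
ver [28+:4] = (word>>28) & 0xf = 0
seq signed 28b, MSB=0: value = 66011084

66011084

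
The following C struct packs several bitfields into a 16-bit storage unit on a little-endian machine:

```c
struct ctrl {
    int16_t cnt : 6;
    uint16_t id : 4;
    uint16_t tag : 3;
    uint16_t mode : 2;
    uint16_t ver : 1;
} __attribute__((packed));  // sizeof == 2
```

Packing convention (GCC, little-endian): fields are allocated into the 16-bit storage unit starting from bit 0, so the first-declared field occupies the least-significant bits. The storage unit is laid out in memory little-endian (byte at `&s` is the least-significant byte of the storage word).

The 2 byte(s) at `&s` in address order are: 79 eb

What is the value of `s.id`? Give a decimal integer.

13

[0]=0x79 [1]=0xeb (little-endian) → word 0xeb79
cnt [0+:6] = (word>>0) & 0x3f = 57
id [6+:4] = (word>>6) & 0xf = 13  ←
tag [10+:3] = (word>>10) & 0x7 = 2
mode [13+:2] = (word>>13) & 0x3 = 3
ver [15+:1] = (word>>15) & 0x1 = 1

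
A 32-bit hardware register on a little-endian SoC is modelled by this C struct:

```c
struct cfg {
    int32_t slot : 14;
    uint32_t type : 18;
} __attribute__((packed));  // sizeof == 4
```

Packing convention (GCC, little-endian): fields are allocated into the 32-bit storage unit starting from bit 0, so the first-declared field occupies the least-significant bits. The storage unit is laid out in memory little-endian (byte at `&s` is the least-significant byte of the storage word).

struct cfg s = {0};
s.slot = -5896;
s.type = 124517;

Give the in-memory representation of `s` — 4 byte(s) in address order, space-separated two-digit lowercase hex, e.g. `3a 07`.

slot:14 = -5896 → 0x28f8 << 0 → word 0x000028f8
type:18 = 124517 → 0x1e665 << 14 → word 0x799968f8
word = 0x799968f8 → little-endian bytes:
  [0]=0xf8  [1]=0x68  [2]=0x99  [3]=0x79

f8 68 99 79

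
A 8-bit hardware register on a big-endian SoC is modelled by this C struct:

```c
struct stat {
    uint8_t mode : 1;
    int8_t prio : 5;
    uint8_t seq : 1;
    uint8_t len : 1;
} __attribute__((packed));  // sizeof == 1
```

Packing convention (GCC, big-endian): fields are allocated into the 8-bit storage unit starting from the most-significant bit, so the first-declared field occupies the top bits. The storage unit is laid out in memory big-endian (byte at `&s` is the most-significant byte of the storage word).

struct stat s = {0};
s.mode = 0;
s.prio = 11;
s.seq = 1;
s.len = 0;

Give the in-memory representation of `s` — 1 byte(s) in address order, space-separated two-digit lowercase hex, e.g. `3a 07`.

2e

mode:1 = 0 → 0x0 << 7 → word 0x00
prio:5 = 11 → 0xb << 2 → word 0x2c
seq:1 = 1 → 0x1 << 1 → word 0x2e
len:1 = 0 → 0x0 << 0 → word 0x2e
word = 0x2e → big-endian bytes:
  [0]=0x2e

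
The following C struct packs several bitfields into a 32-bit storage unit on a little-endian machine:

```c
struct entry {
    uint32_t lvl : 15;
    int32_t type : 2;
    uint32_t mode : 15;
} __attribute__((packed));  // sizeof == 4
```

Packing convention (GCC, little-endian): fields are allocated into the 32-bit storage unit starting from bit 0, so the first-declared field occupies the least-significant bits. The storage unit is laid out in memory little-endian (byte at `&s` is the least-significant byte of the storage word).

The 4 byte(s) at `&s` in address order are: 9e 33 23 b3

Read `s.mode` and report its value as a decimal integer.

[0]=0x9e [1]=0x33 [2]=0x23 [3]=0xb3 (little-endian) → word 0xb323339e
lvl [0+:15] = (word>>0) & 0x7fff = 13214
type [15+:2] = (word>>15) & 0x3 = 2
mode [17+:15] = (word>>17) & 0x7fff = 22929  ←

22929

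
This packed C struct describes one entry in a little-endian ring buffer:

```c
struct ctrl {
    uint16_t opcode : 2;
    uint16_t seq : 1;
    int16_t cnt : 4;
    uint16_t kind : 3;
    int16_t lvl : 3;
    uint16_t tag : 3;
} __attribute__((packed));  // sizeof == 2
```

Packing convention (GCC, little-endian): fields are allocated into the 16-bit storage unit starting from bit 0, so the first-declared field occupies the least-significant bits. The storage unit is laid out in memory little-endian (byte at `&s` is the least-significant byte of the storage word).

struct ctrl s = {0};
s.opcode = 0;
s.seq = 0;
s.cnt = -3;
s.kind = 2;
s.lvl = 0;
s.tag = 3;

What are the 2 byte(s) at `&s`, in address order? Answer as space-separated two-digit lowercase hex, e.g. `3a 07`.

68 61

[0+:2] opcode=0 & 0x3 = 0x0; word=0x0000
[2+:1] seq=0 & 0x1 = 0x0; word=0x0000
[3+:4] cnt=-3 & 0xf = 0xd; word=0x0068
[7+:3] kind=2 & 0x7 = 0x2; word=0x0168
[10+:3] lvl=0 & 0x7 = 0x0; word=0x0168
[13+:3] tag=3 & 0x7 = 0x3; word=0x6168
word = 0x6168 → little-endian bytes:
  [0]=0x68  [1]=0x61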